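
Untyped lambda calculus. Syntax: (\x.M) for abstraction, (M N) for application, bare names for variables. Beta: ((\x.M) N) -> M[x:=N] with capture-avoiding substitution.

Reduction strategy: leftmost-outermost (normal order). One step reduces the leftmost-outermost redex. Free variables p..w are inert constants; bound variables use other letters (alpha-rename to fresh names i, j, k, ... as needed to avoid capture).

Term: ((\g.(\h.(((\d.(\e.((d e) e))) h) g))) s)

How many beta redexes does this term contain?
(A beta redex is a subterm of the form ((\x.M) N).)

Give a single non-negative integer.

Answer: 2

Derivation:
Term: ((\g.(\h.(((\d.(\e.((d e) e))) h) g))) s)
  Redex: ((\g.(\h.(((\d.(\e.((d e) e))) h) g))) s)
  Redex: ((\d.(\e.((d e) e))) h)
Total redexes: 2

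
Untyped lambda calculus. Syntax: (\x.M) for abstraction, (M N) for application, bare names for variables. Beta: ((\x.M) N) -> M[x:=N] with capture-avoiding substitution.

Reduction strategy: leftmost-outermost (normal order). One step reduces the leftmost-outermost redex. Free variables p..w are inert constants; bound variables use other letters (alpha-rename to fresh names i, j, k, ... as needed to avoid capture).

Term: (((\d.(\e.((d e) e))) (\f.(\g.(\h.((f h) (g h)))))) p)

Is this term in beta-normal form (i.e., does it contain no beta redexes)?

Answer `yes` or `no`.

Answer: no

Derivation:
Term: (((\d.(\e.((d e) e))) (\f.(\g.(\h.((f h) (g h)))))) p)
Found 1 beta redex(es).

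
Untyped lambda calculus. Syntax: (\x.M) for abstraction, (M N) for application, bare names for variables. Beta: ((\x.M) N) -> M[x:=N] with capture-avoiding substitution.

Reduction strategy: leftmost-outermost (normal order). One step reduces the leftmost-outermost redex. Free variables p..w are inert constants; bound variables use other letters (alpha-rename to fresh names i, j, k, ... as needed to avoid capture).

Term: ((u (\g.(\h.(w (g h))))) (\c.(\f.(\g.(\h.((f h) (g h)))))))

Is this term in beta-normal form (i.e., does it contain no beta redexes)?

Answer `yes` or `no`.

Term: ((u (\g.(\h.(w (g h))))) (\c.(\f.(\g.(\h.((f h) (g h)))))))
No beta redexes found.

Answer: yes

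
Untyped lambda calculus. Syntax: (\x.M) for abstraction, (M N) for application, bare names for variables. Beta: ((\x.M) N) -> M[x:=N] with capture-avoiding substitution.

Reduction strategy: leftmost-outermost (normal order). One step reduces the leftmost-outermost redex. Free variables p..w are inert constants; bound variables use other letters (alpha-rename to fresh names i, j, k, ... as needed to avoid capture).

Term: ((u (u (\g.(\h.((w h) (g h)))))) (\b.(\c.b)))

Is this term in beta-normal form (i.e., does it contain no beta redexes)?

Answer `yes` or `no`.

Term: ((u (u (\g.(\h.((w h) (g h)))))) (\b.(\c.b)))
No beta redexes found.

Answer: yes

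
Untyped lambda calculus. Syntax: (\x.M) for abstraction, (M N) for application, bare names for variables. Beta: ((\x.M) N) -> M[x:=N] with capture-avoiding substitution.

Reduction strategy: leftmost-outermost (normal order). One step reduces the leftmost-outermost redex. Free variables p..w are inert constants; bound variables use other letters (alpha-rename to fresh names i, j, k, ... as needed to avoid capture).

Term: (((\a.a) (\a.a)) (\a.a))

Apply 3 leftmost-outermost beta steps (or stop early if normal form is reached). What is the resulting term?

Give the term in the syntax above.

Answer: (\a.a)

Derivation:
Step 0: (((\a.a) (\a.a)) (\a.a))
Step 1: ((\a.a) (\a.a))
Step 2: (\a.a)
Step 3: (normal form reached)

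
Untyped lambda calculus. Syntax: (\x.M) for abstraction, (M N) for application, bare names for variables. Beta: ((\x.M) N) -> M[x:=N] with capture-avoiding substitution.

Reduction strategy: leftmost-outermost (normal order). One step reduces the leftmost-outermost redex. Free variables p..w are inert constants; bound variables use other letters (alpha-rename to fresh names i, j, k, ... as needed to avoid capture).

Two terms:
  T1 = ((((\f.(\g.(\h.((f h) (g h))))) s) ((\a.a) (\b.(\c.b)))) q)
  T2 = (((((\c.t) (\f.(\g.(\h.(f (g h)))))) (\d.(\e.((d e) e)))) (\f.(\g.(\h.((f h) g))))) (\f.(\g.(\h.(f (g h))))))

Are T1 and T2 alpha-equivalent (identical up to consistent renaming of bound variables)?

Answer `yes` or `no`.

Answer: no

Derivation:
Term 1: ((((\f.(\g.(\h.((f h) (g h))))) s) ((\a.a) (\b.(\c.b)))) q)
Term 2: (((((\c.t) (\f.(\g.(\h.(f (g h)))))) (\d.(\e.((d e) e)))) (\f.(\g.(\h.((f h) g))))) (\f.(\g.(\h.(f (g h))))))
Alpha-equivalence: compare structure up to binder renaming.
Result: False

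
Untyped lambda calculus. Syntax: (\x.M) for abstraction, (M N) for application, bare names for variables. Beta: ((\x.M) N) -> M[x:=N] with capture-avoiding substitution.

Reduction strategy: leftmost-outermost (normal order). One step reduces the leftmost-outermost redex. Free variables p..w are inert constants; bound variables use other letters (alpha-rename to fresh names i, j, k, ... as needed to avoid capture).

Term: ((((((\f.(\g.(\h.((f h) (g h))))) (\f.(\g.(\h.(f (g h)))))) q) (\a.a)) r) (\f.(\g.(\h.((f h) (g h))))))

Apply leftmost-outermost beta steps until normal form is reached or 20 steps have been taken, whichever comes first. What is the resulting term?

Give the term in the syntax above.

Answer: (((q (\a.a)) r) (\f.(\g.(\h.((f h) (g h))))))

Derivation:
Step 0: ((((((\f.(\g.(\h.((f h) (g h))))) (\f.(\g.(\h.(f (g h)))))) q) (\a.a)) r) (\f.(\g.(\h.((f h) (g h))))))
Step 1: (((((\g.(\h.(((\f.(\g.(\h.(f (g h))))) h) (g h)))) q) (\a.a)) r) (\f.(\g.(\h.((f h) (g h))))))
Step 2: ((((\h.(((\f.(\g.(\h.(f (g h))))) h) (q h))) (\a.a)) r) (\f.(\g.(\h.((f h) (g h))))))
Step 3: (((((\f.(\g.(\h.(f (g h))))) (\a.a)) (q (\a.a))) r) (\f.(\g.(\h.((f h) (g h))))))
Step 4: ((((\g.(\h.((\a.a) (g h)))) (q (\a.a))) r) (\f.(\g.(\h.((f h) (g h))))))
Step 5: (((\h.((\a.a) ((q (\a.a)) h))) r) (\f.(\g.(\h.((f h) (g h))))))
Step 6: (((\a.a) ((q (\a.a)) r)) (\f.(\g.(\h.((f h) (g h))))))
Step 7: (((q (\a.a)) r) (\f.(\g.(\h.((f h) (g h))))))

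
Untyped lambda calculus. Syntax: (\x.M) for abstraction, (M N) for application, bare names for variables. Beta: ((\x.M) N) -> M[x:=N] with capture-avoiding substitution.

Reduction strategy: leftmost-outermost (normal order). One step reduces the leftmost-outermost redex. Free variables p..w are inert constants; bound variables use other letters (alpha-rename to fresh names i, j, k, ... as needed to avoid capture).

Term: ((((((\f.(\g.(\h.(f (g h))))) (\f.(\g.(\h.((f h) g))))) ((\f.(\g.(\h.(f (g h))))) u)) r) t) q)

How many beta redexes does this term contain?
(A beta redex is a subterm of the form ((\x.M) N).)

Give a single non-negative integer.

Answer: 2

Derivation:
Term: ((((((\f.(\g.(\h.(f (g h))))) (\f.(\g.(\h.((f h) g))))) ((\f.(\g.(\h.(f (g h))))) u)) r) t) q)
  Redex: ((\f.(\g.(\h.(f (g h))))) (\f.(\g.(\h.((f h) g)))))
  Redex: ((\f.(\g.(\h.(f (g h))))) u)
Total redexes: 2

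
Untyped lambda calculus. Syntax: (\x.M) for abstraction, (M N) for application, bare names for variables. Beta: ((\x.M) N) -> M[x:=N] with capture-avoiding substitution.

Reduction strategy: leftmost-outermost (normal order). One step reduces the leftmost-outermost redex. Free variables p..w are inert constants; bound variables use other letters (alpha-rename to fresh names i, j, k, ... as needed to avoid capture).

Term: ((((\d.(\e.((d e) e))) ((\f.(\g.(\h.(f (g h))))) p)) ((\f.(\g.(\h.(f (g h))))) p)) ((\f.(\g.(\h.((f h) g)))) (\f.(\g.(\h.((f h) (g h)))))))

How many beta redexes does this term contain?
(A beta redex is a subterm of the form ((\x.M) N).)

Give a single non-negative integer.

Answer: 4

Derivation:
Term: ((((\d.(\e.((d e) e))) ((\f.(\g.(\h.(f (g h))))) p)) ((\f.(\g.(\h.(f (g h))))) p)) ((\f.(\g.(\h.((f h) g)))) (\f.(\g.(\h.((f h) (g h)))))))
  Redex: ((\d.(\e.((d e) e))) ((\f.(\g.(\h.(f (g h))))) p))
  Redex: ((\f.(\g.(\h.(f (g h))))) p)
  Redex: ((\f.(\g.(\h.(f (g h))))) p)
  Redex: ((\f.(\g.(\h.((f h) g)))) (\f.(\g.(\h.((f h) (g h))))))
Total redexes: 4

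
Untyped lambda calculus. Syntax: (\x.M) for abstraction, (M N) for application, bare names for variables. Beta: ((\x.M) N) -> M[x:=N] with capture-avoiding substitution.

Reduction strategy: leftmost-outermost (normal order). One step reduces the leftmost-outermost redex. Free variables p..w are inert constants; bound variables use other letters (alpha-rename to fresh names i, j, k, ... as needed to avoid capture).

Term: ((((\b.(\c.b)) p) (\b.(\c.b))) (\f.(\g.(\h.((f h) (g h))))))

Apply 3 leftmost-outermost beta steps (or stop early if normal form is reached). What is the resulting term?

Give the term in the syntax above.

Answer: (p (\f.(\g.(\h.((f h) (g h))))))

Derivation:
Step 0: ((((\b.(\c.b)) p) (\b.(\c.b))) (\f.(\g.(\h.((f h) (g h))))))
Step 1: (((\c.p) (\b.(\c.b))) (\f.(\g.(\h.((f h) (g h))))))
Step 2: (p (\f.(\g.(\h.((f h) (g h))))))
Step 3: (normal form reached)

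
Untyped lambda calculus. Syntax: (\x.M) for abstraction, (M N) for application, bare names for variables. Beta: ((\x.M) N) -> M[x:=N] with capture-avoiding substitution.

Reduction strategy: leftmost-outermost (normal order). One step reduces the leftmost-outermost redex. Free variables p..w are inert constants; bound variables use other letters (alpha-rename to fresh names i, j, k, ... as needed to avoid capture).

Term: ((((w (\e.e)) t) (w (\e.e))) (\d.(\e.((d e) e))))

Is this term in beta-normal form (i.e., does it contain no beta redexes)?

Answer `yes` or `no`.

Term: ((((w (\e.e)) t) (w (\e.e))) (\d.(\e.((d e) e))))
No beta redexes found.

Answer: yes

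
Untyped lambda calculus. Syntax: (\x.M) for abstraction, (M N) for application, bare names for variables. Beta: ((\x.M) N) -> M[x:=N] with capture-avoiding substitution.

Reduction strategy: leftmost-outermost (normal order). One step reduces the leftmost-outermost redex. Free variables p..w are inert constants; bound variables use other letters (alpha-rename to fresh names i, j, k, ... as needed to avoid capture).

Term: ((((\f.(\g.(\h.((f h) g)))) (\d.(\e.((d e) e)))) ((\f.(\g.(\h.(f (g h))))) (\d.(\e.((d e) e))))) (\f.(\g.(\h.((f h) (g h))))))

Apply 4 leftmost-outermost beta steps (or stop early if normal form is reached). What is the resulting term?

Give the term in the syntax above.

Step 0: ((((\f.(\g.(\h.((f h) g)))) (\d.(\e.((d e) e)))) ((\f.(\g.(\h.(f (g h))))) (\d.(\e.((d e) e))))) (\f.(\g.(\h.((f h) (g h))))))
Step 1: (((\g.(\h.(((\d.(\e.((d e) e))) h) g))) ((\f.(\g.(\h.(f (g h))))) (\d.(\e.((d e) e))))) (\f.(\g.(\h.((f h) (g h))))))
Step 2: ((\h.(((\d.(\e.((d e) e))) h) ((\f.(\g.(\h.(f (g h))))) (\d.(\e.((d e) e)))))) (\f.(\g.(\h.((f h) (g h))))))
Step 3: (((\d.(\e.((d e) e))) (\f.(\g.(\h.((f h) (g h)))))) ((\f.(\g.(\h.(f (g h))))) (\d.(\e.((d e) e)))))
Step 4: ((\e.(((\f.(\g.(\h.((f h) (g h))))) e) e)) ((\f.(\g.(\h.(f (g h))))) (\d.(\e.((d e) e)))))

Answer: ((\e.(((\f.(\g.(\h.((f h) (g h))))) e) e)) ((\f.(\g.(\h.(f (g h))))) (\d.(\e.((d e) e)))))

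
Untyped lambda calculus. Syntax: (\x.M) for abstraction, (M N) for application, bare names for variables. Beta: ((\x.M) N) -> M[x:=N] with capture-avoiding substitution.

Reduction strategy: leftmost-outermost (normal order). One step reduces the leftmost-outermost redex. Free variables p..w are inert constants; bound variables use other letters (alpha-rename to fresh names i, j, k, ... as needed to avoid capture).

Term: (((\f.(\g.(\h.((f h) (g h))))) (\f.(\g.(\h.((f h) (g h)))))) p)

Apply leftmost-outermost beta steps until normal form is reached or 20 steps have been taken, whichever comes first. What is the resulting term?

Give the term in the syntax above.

Answer: (\h.(\i.((h i) ((p h) i))))

Derivation:
Step 0: (((\f.(\g.(\h.((f h) (g h))))) (\f.(\g.(\h.((f h) (g h)))))) p)
Step 1: ((\g.(\h.(((\f.(\g.(\h.((f h) (g h))))) h) (g h)))) p)
Step 2: (\h.(((\f.(\g.(\h.((f h) (g h))))) h) (p h)))
Step 3: (\h.((\g.(\i.((h i) (g i)))) (p h)))
Step 4: (\h.(\i.((h i) ((p h) i))))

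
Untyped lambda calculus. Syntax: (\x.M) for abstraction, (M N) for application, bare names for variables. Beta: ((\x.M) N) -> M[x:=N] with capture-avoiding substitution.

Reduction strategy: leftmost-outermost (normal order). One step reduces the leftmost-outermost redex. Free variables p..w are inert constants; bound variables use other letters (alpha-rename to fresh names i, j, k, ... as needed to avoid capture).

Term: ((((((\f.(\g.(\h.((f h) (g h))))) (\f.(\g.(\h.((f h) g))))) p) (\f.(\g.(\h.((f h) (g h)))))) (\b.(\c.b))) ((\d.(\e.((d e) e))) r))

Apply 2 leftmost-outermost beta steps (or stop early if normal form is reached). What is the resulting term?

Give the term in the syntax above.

Step 0: ((((((\f.(\g.(\h.((f h) (g h))))) (\f.(\g.(\h.((f h) g))))) p) (\f.(\g.(\h.((f h) (g h)))))) (\b.(\c.b))) ((\d.(\e.((d e) e))) r))
Step 1: (((((\g.(\h.(((\f.(\g.(\h.((f h) g)))) h) (g h)))) p) (\f.(\g.(\h.((f h) (g h)))))) (\b.(\c.b))) ((\d.(\e.((d e) e))) r))
Step 2: ((((\h.(((\f.(\g.(\h.((f h) g)))) h) (p h))) (\f.(\g.(\h.((f h) (g h)))))) (\b.(\c.b))) ((\d.(\e.((d e) e))) r))

Answer: ((((\h.(((\f.(\g.(\h.((f h) g)))) h) (p h))) (\f.(\g.(\h.((f h) (g h)))))) (\b.(\c.b))) ((\d.(\e.((d e) e))) r))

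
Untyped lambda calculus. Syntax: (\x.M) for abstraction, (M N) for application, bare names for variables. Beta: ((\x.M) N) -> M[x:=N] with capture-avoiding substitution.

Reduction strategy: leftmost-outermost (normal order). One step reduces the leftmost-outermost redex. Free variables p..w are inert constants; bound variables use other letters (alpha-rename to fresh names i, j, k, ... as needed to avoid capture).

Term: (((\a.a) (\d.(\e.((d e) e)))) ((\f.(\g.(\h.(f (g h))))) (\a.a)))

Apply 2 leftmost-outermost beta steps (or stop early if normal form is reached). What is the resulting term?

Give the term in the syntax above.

Answer: (\e.((((\f.(\g.(\h.(f (g h))))) (\a.a)) e) e))

Derivation:
Step 0: (((\a.a) (\d.(\e.((d e) e)))) ((\f.(\g.(\h.(f (g h))))) (\a.a)))
Step 1: ((\d.(\e.((d e) e))) ((\f.(\g.(\h.(f (g h))))) (\a.a)))
Step 2: (\e.((((\f.(\g.(\h.(f (g h))))) (\a.a)) e) e))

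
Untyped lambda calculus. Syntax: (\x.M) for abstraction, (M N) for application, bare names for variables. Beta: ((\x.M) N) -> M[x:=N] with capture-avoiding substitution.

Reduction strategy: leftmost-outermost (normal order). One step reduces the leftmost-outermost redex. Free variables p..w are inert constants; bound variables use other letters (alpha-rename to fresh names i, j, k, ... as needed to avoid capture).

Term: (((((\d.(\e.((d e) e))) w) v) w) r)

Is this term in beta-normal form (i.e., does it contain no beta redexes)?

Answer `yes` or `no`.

Answer: no

Derivation:
Term: (((((\d.(\e.((d e) e))) w) v) w) r)
Found 1 beta redex(es).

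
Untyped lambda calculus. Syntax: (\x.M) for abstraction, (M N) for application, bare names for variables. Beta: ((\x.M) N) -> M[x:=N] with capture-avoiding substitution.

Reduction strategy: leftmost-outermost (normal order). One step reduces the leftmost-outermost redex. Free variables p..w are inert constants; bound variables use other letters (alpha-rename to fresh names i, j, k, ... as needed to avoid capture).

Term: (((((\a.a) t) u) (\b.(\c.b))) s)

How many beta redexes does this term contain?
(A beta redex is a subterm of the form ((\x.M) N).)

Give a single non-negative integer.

Term: (((((\a.a) t) u) (\b.(\c.b))) s)
  Redex: ((\a.a) t)
Total redexes: 1

Answer: 1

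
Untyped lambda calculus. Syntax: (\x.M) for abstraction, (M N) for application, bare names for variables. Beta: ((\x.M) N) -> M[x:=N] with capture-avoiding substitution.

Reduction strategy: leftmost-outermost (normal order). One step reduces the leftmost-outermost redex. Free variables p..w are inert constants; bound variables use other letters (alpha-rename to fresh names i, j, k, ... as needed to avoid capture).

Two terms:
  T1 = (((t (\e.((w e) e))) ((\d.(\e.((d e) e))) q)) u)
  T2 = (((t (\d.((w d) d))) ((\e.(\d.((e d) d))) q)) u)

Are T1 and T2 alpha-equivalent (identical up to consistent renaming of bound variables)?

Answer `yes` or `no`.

Term 1: (((t (\e.((w e) e))) ((\d.(\e.((d e) e))) q)) u)
Term 2: (((t (\d.((w d) d))) ((\e.(\d.((e d) d))) q)) u)
Alpha-equivalence: compare structure up to binder renaming.
Result: True

Answer: yes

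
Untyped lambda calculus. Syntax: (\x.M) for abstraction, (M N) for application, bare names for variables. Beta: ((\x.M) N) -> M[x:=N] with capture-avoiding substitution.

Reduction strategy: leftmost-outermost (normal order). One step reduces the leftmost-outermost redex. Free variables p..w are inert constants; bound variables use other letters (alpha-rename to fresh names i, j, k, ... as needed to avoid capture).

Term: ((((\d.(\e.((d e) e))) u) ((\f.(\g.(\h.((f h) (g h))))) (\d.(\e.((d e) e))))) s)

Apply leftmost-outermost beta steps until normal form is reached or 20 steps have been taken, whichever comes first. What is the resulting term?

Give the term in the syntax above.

Answer: (((u (\g.(\h.((h (g h)) (g h))))) (\g.(\h.((h (g h)) (g h))))) s)

Derivation:
Step 0: ((((\d.(\e.((d e) e))) u) ((\f.(\g.(\h.((f h) (g h))))) (\d.(\e.((d e) e))))) s)
Step 1: (((\e.((u e) e)) ((\f.(\g.(\h.((f h) (g h))))) (\d.(\e.((d e) e))))) s)
Step 2: (((u ((\f.(\g.(\h.((f h) (g h))))) (\d.(\e.((d e) e))))) ((\f.(\g.(\h.((f h) (g h))))) (\d.(\e.((d e) e))))) s)
Step 3: (((u (\g.(\h.(((\d.(\e.((d e) e))) h) (g h))))) ((\f.(\g.(\h.((f h) (g h))))) (\d.(\e.((d e) e))))) s)
Step 4: (((u (\g.(\h.((\e.((h e) e)) (g h))))) ((\f.(\g.(\h.((f h) (g h))))) (\d.(\e.((d e) e))))) s)
Step 5: (((u (\g.(\h.((h (g h)) (g h))))) ((\f.(\g.(\h.((f h) (g h))))) (\d.(\e.((d e) e))))) s)
Step 6: (((u (\g.(\h.((h (g h)) (g h))))) (\g.(\h.(((\d.(\e.((d e) e))) h) (g h))))) s)
Step 7: (((u (\g.(\h.((h (g h)) (g h))))) (\g.(\h.((\e.((h e) e)) (g h))))) s)
Step 8: (((u (\g.(\h.((h (g h)) (g h))))) (\g.(\h.((h (g h)) (g h))))) s)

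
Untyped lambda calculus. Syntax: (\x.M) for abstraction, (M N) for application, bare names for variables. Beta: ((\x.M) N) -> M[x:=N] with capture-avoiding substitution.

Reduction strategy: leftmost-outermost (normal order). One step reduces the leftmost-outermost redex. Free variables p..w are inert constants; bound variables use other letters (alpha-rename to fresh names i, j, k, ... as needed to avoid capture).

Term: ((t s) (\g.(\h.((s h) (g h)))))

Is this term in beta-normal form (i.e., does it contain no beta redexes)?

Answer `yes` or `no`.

Answer: yes

Derivation:
Term: ((t s) (\g.(\h.((s h) (g h)))))
No beta redexes found.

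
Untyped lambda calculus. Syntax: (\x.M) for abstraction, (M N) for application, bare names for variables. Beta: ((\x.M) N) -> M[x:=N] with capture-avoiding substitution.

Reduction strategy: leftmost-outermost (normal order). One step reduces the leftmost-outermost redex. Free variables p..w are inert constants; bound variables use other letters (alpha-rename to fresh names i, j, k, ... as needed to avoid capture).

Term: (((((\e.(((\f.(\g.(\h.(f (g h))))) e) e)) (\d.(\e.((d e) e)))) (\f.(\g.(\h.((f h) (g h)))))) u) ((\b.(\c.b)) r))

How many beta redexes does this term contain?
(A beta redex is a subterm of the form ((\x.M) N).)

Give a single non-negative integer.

Answer: 3

Derivation:
Term: (((((\e.(((\f.(\g.(\h.(f (g h))))) e) e)) (\d.(\e.((d e) e)))) (\f.(\g.(\h.((f h) (g h)))))) u) ((\b.(\c.b)) r))
  Redex: ((\e.(((\f.(\g.(\h.(f (g h))))) e) e)) (\d.(\e.((d e) e))))
  Redex: ((\f.(\g.(\h.(f (g h))))) e)
  Redex: ((\b.(\c.b)) r)
Total redexes: 3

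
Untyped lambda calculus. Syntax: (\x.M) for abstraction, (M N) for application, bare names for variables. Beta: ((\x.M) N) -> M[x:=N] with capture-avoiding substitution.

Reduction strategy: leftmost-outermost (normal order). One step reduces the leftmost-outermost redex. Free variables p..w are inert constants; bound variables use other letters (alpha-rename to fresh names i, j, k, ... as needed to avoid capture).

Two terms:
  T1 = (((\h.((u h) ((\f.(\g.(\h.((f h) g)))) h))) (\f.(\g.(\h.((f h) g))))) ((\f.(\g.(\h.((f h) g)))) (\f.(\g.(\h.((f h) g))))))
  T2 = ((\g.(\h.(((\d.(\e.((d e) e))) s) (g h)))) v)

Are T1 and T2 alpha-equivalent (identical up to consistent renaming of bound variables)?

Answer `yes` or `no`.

Answer: no

Derivation:
Term 1: (((\h.((u h) ((\f.(\g.(\h.((f h) g)))) h))) (\f.(\g.(\h.((f h) g))))) ((\f.(\g.(\h.((f h) g)))) (\f.(\g.(\h.((f h) g))))))
Term 2: ((\g.(\h.(((\d.(\e.((d e) e))) s) (g h)))) v)
Alpha-equivalence: compare structure up to binder renaming.
Result: False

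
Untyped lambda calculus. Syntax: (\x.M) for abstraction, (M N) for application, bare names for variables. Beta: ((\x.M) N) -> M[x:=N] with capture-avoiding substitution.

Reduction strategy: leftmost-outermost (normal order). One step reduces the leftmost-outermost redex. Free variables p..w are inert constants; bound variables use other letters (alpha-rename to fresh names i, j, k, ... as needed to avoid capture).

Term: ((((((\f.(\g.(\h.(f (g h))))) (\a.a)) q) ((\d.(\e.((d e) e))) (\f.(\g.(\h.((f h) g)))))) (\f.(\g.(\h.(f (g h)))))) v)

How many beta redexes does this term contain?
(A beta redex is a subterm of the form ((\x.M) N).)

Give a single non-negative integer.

Answer: 2

Derivation:
Term: ((((((\f.(\g.(\h.(f (g h))))) (\a.a)) q) ((\d.(\e.((d e) e))) (\f.(\g.(\h.((f h) g)))))) (\f.(\g.(\h.(f (g h)))))) v)
  Redex: ((\f.(\g.(\h.(f (g h))))) (\a.a))
  Redex: ((\d.(\e.((d e) e))) (\f.(\g.(\h.((f h) g)))))
Total redexes: 2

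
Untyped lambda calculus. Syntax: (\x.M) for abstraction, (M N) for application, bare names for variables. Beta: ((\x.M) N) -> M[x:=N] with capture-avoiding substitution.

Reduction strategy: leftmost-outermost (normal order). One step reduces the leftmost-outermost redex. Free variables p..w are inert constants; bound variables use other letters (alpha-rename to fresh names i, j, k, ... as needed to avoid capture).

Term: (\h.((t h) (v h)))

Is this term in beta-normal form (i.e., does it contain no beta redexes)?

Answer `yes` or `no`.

Answer: yes

Derivation:
Term: (\h.((t h) (v h)))
No beta redexes found.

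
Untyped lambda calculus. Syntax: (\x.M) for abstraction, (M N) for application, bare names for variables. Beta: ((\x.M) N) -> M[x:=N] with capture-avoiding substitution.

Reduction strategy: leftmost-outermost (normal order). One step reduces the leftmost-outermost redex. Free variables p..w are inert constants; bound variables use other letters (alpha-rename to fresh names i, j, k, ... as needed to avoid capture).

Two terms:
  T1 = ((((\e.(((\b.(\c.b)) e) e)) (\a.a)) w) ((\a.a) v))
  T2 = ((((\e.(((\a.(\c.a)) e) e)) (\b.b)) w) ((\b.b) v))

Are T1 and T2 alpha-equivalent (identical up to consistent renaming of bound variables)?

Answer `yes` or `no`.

Answer: yes

Derivation:
Term 1: ((((\e.(((\b.(\c.b)) e) e)) (\a.a)) w) ((\a.a) v))
Term 2: ((((\e.(((\a.(\c.a)) e) e)) (\b.b)) w) ((\b.b) v))
Alpha-equivalence: compare structure up to binder renaming.
Result: True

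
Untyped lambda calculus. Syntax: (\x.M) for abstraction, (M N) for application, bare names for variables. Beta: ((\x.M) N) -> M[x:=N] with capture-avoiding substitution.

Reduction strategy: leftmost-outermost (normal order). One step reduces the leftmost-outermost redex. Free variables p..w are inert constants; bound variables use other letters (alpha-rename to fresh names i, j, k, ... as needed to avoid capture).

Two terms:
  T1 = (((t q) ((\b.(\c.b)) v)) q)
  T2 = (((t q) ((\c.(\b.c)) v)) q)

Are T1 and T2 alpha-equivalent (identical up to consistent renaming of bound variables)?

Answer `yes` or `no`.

Term 1: (((t q) ((\b.(\c.b)) v)) q)
Term 2: (((t q) ((\c.(\b.c)) v)) q)
Alpha-equivalence: compare structure up to binder renaming.
Result: True

Answer: yes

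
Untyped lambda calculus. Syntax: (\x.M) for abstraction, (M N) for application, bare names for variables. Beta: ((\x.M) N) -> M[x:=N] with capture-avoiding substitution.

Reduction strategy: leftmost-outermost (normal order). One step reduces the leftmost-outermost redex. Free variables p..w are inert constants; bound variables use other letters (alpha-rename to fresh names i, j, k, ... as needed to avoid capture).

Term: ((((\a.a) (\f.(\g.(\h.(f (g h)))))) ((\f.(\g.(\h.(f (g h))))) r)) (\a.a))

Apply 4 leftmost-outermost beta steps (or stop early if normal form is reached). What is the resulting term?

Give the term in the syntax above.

Answer: (\h.((\g.(\h.(r (g h)))) ((\a.a) h)))

Derivation:
Step 0: ((((\a.a) (\f.(\g.(\h.(f (g h)))))) ((\f.(\g.(\h.(f (g h))))) r)) (\a.a))
Step 1: (((\f.(\g.(\h.(f (g h))))) ((\f.(\g.(\h.(f (g h))))) r)) (\a.a))
Step 2: ((\g.(\h.(((\f.(\g.(\h.(f (g h))))) r) (g h)))) (\a.a))
Step 3: (\h.(((\f.(\g.(\h.(f (g h))))) r) ((\a.a) h)))
Step 4: (\h.((\g.(\h.(r (g h)))) ((\a.a) h)))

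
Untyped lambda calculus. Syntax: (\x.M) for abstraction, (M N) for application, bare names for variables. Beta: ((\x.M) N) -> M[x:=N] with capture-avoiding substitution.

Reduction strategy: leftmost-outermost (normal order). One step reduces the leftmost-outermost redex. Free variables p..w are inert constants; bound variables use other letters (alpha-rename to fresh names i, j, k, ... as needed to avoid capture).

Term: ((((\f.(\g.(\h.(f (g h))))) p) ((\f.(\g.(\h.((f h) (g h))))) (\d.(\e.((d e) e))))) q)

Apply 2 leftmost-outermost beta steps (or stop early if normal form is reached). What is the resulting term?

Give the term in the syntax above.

Step 0: ((((\f.(\g.(\h.(f (g h))))) p) ((\f.(\g.(\h.((f h) (g h))))) (\d.(\e.((d e) e))))) q)
Step 1: (((\g.(\h.(p (g h)))) ((\f.(\g.(\h.((f h) (g h))))) (\d.(\e.((d e) e))))) q)
Step 2: ((\h.(p (((\f.(\g.(\h.((f h) (g h))))) (\d.(\e.((d e) e)))) h))) q)

Answer: ((\h.(p (((\f.(\g.(\h.((f h) (g h))))) (\d.(\e.((d e) e)))) h))) q)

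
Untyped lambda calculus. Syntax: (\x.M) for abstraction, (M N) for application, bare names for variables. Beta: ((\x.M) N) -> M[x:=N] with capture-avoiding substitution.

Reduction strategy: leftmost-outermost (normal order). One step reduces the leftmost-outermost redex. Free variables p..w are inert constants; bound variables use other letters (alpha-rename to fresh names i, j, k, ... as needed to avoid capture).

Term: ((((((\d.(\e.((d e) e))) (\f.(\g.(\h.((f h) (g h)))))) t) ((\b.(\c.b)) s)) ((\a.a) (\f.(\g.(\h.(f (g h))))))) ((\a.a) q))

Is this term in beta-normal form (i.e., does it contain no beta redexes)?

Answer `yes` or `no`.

Answer: no

Derivation:
Term: ((((((\d.(\e.((d e) e))) (\f.(\g.(\h.((f h) (g h)))))) t) ((\b.(\c.b)) s)) ((\a.a) (\f.(\g.(\h.(f (g h))))))) ((\a.a) q))
Found 4 beta redex(es).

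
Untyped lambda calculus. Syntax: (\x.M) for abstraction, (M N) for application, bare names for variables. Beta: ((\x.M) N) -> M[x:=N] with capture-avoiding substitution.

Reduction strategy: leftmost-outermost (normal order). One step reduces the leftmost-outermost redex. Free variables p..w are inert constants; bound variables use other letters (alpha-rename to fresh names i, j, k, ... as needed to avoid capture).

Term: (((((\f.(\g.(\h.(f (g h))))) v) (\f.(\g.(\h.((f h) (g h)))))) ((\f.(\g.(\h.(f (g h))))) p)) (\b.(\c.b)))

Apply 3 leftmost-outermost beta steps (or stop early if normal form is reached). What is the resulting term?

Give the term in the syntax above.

Answer: ((v ((\f.(\g.(\h.((f h) (g h))))) ((\f.(\g.(\h.(f (g h))))) p))) (\b.(\c.b)))

Derivation:
Step 0: (((((\f.(\g.(\h.(f (g h))))) v) (\f.(\g.(\h.((f h) (g h)))))) ((\f.(\g.(\h.(f (g h))))) p)) (\b.(\c.b)))
Step 1: ((((\g.(\h.(v (g h)))) (\f.(\g.(\h.((f h) (g h)))))) ((\f.(\g.(\h.(f (g h))))) p)) (\b.(\c.b)))
Step 2: (((\h.(v ((\f.(\g.(\h.((f h) (g h))))) h))) ((\f.(\g.(\h.(f (g h))))) p)) (\b.(\c.b)))
Step 3: ((v ((\f.(\g.(\h.((f h) (g h))))) ((\f.(\g.(\h.(f (g h))))) p))) (\b.(\c.b)))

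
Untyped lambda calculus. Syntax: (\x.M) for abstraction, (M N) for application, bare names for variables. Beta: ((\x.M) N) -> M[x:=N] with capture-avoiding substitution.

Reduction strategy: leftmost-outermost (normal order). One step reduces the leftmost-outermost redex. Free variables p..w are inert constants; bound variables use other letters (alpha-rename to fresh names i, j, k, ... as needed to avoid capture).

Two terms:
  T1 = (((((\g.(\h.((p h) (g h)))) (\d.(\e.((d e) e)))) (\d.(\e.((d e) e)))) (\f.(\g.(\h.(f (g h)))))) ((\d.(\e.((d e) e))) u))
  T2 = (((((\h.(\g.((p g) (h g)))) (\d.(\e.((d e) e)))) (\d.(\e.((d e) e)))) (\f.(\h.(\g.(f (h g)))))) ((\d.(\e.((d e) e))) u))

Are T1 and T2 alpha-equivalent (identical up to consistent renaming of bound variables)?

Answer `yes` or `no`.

Answer: yes

Derivation:
Term 1: (((((\g.(\h.((p h) (g h)))) (\d.(\e.((d e) e)))) (\d.(\e.((d e) e)))) (\f.(\g.(\h.(f (g h)))))) ((\d.(\e.((d e) e))) u))
Term 2: (((((\h.(\g.((p g) (h g)))) (\d.(\e.((d e) e)))) (\d.(\e.((d e) e)))) (\f.(\h.(\g.(f (h g)))))) ((\d.(\e.((d e) e))) u))
Alpha-equivalence: compare structure up to binder renaming.
Result: True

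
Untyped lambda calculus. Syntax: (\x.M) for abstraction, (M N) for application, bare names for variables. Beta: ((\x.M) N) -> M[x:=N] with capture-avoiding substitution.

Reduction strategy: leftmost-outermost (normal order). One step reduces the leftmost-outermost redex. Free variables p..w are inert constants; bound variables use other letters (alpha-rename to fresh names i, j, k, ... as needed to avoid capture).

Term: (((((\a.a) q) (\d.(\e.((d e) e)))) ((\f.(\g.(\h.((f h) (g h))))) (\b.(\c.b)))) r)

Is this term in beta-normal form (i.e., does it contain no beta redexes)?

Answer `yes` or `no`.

Term: (((((\a.a) q) (\d.(\e.((d e) e)))) ((\f.(\g.(\h.((f h) (g h))))) (\b.(\c.b)))) r)
Found 2 beta redex(es).

Answer: no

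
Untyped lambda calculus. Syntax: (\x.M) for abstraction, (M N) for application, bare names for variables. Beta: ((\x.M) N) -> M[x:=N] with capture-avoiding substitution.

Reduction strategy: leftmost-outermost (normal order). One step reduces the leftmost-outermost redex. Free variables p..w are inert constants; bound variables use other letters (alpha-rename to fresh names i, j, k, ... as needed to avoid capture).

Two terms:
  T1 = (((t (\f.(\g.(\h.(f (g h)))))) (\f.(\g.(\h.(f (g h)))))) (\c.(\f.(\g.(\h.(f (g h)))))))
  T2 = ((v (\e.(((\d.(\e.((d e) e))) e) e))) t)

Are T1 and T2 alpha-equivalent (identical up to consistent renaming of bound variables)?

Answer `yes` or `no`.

Term 1: (((t (\f.(\g.(\h.(f (g h)))))) (\f.(\g.(\h.(f (g h)))))) (\c.(\f.(\g.(\h.(f (g h)))))))
Term 2: ((v (\e.(((\d.(\e.((d e) e))) e) e))) t)
Alpha-equivalence: compare structure up to binder renaming.
Result: False

Answer: no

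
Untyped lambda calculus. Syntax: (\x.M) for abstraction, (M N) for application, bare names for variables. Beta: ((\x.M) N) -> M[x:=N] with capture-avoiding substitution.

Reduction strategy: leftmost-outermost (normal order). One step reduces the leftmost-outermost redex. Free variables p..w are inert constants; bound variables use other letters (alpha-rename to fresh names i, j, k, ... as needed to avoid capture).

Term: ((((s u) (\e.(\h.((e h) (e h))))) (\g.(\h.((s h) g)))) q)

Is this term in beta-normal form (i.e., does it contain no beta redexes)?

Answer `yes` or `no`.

Term: ((((s u) (\e.(\h.((e h) (e h))))) (\g.(\h.((s h) g)))) q)
No beta redexes found.

Answer: yes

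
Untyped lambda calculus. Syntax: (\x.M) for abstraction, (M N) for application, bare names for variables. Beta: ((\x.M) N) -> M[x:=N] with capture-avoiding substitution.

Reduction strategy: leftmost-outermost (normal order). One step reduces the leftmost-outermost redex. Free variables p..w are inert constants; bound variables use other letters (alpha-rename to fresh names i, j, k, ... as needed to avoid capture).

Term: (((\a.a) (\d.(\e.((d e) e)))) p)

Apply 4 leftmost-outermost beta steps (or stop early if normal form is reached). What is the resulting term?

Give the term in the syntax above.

Answer: (\e.((p e) e))

Derivation:
Step 0: (((\a.a) (\d.(\e.((d e) e)))) p)
Step 1: ((\d.(\e.((d e) e))) p)
Step 2: (\e.((p e) e))
Step 3: (normal form reached)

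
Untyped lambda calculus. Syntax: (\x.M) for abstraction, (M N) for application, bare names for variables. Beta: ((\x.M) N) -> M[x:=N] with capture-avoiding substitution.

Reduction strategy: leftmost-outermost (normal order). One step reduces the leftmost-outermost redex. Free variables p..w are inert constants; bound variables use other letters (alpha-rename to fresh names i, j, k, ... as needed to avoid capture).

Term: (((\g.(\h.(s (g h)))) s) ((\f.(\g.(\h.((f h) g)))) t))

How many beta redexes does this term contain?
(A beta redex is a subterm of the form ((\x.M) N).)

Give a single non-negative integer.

Answer: 2

Derivation:
Term: (((\g.(\h.(s (g h)))) s) ((\f.(\g.(\h.((f h) g)))) t))
  Redex: ((\g.(\h.(s (g h)))) s)
  Redex: ((\f.(\g.(\h.((f h) g)))) t)
Total redexes: 2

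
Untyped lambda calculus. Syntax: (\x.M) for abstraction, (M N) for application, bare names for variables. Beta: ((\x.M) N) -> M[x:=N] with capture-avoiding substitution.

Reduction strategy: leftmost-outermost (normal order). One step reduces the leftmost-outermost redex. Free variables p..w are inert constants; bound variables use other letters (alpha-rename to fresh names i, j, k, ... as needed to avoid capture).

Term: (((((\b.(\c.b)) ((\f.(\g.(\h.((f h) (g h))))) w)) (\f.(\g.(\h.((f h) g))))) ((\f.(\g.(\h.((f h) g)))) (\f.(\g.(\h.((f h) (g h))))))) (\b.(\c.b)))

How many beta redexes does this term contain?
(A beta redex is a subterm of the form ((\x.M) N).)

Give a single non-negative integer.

Term: (((((\b.(\c.b)) ((\f.(\g.(\h.((f h) (g h))))) w)) (\f.(\g.(\h.((f h) g))))) ((\f.(\g.(\h.((f h) g)))) (\f.(\g.(\h.((f h) (g h))))))) (\b.(\c.b)))
  Redex: ((\b.(\c.b)) ((\f.(\g.(\h.((f h) (g h))))) w))
  Redex: ((\f.(\g.(\h.((f h) (g h))))) w)
  Redex: ((\f.(\g.(\h.((f h) g)))) (\f.(\g.(\h.((f h) (g h))))))
Total redexes: 3

Answer: 3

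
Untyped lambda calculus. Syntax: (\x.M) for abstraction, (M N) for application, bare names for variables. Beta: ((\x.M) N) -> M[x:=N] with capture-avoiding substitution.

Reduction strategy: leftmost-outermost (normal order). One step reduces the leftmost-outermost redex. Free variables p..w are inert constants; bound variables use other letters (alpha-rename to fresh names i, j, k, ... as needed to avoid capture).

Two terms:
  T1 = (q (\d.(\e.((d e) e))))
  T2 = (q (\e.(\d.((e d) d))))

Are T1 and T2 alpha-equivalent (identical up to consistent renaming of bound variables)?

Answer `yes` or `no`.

Answer: yes

Derivation:
Term 1: (q (\d.(\e.((d e) e))))
Term 2: (q (\e.(\d.((e d) d))))
Alpha-equivalence: compare structure up to binder renaming.
Result: True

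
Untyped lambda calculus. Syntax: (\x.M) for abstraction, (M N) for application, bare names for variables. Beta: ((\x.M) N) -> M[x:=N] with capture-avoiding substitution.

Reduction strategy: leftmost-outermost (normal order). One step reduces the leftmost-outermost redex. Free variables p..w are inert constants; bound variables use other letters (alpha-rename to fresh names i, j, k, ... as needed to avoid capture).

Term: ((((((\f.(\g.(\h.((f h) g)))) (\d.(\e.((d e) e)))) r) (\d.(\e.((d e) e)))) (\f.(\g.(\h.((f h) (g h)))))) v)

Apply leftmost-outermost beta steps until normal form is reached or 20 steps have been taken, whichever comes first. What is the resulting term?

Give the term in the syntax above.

Answer: ((((r r) r) (\f.(\g.(\h.((f h) (g h)))))) v)

Derivation:
Step 0: ((((((\f.(\g.(\h.((f h) g)))) (\d.(\e.((d e) e)))) r) (\d.(\e.((d e) e)))) (\f.(\g.(\h.((f h) (g h)))))) v)
Step 1: (((((\g.(\h.(((\d.(\e.((d e) e))) h) g))) r) (\d.(\e.((d e) e)))) (\f.(\g.(\h.((f h) (g h)))))) v)
Step 2: ((((\h.(((\d.(\e.((d e) e))) h) r)) (\d.(\e.((d e) e)))) (\f.(\g.(\h.((f h) (g h)))))) v)
Step 3: (((((\d.(\e.((d e) e))) (\d.(\e.((d e) e)))) r) (\f.(\g.(\h.((f h) (g h)))))) v)
Step 4: ((((\e.(((\d.(\e.((d e) e))) e) e)) r) (\f.(\g.(\h.((f h) (g h)))))) v)
Step 5: (((((\d.(\e.((d e) e))) r) r) (\f.(\g.(\h.((f h) (g h)))))) v)
Step 6: ((((\e.((r e) e)) r) (\f.(\g.(\h.((f h) (g h)))))) v)
Step 7: ((((r r) r) (\f.(\g.(\h.((f h) (g h)))))) v)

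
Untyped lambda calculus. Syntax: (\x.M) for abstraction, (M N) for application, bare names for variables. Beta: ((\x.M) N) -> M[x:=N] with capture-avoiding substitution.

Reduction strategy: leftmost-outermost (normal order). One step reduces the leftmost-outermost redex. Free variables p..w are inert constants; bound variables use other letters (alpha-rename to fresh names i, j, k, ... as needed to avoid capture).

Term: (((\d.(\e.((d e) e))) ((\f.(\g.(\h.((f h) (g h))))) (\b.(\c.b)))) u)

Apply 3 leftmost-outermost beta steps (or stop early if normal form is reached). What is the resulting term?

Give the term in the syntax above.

Answer: (((\g.(\h.(((\b.(\c.b)) h) (g h)))) u) u)

Derivation:
Step 0: (((\d.(\e.((d e) e))) ((\f.(\g.(\h.((f h) (g h))))) (\b.(\c.b)))) u)
Step 1: ((\e.((((\f.(\g.(\h.((f h) (g h))))) (\b.(\c.b))) e) e)) u)
Step 2: ((((\f.(\g.(\h.((f h) (g h))))) (\b.(\c.b))) u) u)
Step 3: (((\g.(\h.(((\b.(\c.b)) h) (g h)))) u) u)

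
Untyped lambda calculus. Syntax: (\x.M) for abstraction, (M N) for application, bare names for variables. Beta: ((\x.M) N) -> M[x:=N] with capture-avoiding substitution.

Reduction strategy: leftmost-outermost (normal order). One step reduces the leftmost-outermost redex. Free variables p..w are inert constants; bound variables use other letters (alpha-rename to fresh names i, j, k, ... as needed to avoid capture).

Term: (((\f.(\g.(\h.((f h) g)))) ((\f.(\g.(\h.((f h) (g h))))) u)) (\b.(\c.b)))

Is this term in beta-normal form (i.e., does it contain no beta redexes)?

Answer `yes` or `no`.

Answer: no

Derivation:
Term: (((\f.(\g.(\h.((f h) g)))) ((\f.(\g.(\h.((f h) (g h))))) u)) (\b.(\c.b)))
Found 2 beta redex(es).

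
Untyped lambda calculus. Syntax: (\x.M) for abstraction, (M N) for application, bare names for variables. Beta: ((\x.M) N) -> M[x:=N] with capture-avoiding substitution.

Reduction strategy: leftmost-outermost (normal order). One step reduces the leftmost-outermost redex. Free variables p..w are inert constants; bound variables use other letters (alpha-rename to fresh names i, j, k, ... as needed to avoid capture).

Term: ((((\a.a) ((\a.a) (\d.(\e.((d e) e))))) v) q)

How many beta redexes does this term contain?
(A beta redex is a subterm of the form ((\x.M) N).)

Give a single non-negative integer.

Term: ((((\a.a) ((\a.a) (\d.(\e.((d e) e))))) v) q)
  Redex: ((\a.a) ((\a.a) (\d.(\e.((d e) e)))))
  Redex: ((\a.a) (\d.(\e.((d e) e))))
Total redexes: 2

Answer: 2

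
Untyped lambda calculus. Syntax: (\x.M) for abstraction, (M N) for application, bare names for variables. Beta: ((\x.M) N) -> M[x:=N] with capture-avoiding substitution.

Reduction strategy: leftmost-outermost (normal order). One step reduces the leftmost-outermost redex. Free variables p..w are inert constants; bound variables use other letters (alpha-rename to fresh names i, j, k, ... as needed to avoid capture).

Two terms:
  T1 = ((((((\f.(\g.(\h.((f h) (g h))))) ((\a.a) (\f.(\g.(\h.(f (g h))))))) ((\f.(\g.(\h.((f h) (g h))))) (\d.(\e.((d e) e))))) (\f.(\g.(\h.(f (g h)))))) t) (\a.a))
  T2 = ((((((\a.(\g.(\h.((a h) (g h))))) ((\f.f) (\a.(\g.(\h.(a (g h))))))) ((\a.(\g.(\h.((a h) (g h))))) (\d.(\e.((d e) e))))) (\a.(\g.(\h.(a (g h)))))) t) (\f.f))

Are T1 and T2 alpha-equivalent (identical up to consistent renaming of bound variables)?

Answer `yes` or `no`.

Answer: yes

Derivation:
Term 1: ((((((\f.(\g.(\h.((f h) (g h))))) ((\a.a) (\f.(\g.(\h.(f (g h))))))) ((\f.(\g.(\h.((f h) (g h))))) (\d.(\e.((d e) e))))) (\f.(\g.(\h.(f (g h)))))) t) (\a.a))
Term 2: ((((((\a.(\g.(\h.((a h) (g h))))) ((\f.f) (\a.(\g.(\h.(a (g h))))))) ((\a.(\g.(\h.((a h) (g h))))) (\d.(\e.((d e) e))))) (\a.(\g.(\h.(a (g h)))))) t) (\f.f))
Alpha-equivalence: compare structure up to binder renaming.
Result: True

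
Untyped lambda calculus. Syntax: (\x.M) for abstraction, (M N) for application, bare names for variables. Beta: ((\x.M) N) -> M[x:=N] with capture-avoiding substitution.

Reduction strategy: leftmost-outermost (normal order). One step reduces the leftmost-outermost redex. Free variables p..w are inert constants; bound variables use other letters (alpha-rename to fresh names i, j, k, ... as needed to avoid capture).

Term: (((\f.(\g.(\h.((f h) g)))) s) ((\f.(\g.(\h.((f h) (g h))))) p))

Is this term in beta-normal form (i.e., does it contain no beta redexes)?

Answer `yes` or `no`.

Answer: no

Derivation:
Term: (((\f.(\g.(\h.((f h) g)))) s) ((\f.(\g.(\h.((f h) (g h))))) p))
Found 2 beta redex(es).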